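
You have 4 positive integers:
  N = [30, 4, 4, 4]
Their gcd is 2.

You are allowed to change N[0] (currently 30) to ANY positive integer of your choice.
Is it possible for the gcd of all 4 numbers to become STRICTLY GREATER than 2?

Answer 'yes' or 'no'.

Answer: yes

Derivation:
Current gcd = 2
gcd of all OTHER numbers (without N[0]=30): gcd([4, 4, 4]) = 4
The new gcd after any change is gcd(4, new_value).
This can be at most 4.
Since 4 > old gcd 2, the gcd CAN increase (e.g., set N[0] = 4).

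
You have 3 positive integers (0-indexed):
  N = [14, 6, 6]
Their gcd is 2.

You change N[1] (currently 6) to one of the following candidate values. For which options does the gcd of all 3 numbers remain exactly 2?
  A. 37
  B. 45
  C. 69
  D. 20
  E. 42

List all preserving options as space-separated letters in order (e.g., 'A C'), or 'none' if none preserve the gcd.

Old gcd = 2; gcd of others (without N[1]) = 2
New gcd for candidate v: gcd(2, v). Preserves old gcd iff gcd(2, v) = 2.
  Option A: v=37, gcd(2,37)=1 -> changes
  Option B: v=45, gcd(2,45)=1 -> changes
  Option C: v=69, gcd(2,69)=1 -> changes
  Option D: v=20, gcd(2,20)=2 -> preserves
  Option E: v=42, gcd(2,42)=2 -> preserves

Answer: D E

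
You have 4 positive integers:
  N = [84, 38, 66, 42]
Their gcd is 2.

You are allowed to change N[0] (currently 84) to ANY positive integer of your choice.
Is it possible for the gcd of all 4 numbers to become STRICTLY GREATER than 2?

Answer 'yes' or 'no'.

Answer: no

Derivation:
Current gcd = 2
gcd of all OTHER numbers (without N[0]=84): gcd([38, 66, 42]) = 2
The new gcd after any change is gcd(2, new_value).
This can be at most 2.
Since 2 = old gcd 2, the gcd can only stay the same or decrease.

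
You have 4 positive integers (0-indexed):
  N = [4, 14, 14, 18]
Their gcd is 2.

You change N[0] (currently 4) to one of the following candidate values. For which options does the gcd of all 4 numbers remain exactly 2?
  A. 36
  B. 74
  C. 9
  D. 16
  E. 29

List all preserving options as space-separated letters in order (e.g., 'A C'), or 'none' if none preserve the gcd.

Answer: A B D

Derivation:
Old gcd = 2; gcd of others (without N[0]) = 2
New gcd for candidate v: gcd(2, v). Preserves old gcd iff gcd(2, v) = 2.
  Option A: v=36, gcd(2,36)=2 -> preserves
  Option B: v=74, gcd(2,74)=2 -> preserves
  Option C: v=9, gcd(2,9)=1 -> changes
  Option D: v=16, gcd(2,16)=2 -> preserves
  Option E: v=29, gcd(2,29)=1 -> changes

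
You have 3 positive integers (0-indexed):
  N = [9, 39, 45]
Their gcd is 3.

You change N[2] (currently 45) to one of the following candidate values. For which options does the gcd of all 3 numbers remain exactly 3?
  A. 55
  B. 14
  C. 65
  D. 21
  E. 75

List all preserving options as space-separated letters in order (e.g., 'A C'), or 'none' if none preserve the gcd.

Answer: D E

Derivation:
Old gcd = 3; gcd of others (without N[2]) = 3
New gcd for candidate v: gcd(3, v). Preserves old gcd iff gcd(3, v) = 3.
  Option A: v=55, gcd(3,55)=1 -> changes
  Option B: v=14, gcd(3,14)=1 -> changes
  Option C: v=65, gcd(3,65)=1 -> changes
  Option D: v=21, gcd(3,21)=3 -> preserves
  Option E: v=75, gcd(3,75)=3 -> preserves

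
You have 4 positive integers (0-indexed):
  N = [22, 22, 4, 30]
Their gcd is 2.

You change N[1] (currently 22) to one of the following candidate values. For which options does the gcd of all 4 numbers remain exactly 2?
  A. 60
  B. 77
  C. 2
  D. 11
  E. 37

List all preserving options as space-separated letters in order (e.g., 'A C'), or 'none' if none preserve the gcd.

Answer: A C

Derivation:
Old gcd = 2; gcd of others (without N[1]) = 2
New gcd for candidate v: gcd(2, v). Preserves old gcd iff gcd(2, v) = 2.
  Option A: v=60, gcd(2,60)=2 -> preserves
  Option B: v=77, gcd(2,77)=1 -> changes
  Option C: v=2, gcd(2,2)=2 -> preserves
  Option D: v=11, gcd(2,11)=1 -> changes
  Option E: v=37, gcd(2,37)=1 -> changes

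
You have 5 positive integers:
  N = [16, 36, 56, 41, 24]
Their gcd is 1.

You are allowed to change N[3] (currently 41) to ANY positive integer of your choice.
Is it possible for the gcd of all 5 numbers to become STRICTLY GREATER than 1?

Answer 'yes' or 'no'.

Answer: yes

Derivation:
Current gcd = 1
gcd of all OTHER numbers (without N[3]=41): gcd([16, 36, 56, 24]) = 4
The new gcd after any change is gcd(4, new_value).
This can be at most 4.
Since 4 > old gcd 1, the gcd CAN increase (e.g., set N[3] = 4).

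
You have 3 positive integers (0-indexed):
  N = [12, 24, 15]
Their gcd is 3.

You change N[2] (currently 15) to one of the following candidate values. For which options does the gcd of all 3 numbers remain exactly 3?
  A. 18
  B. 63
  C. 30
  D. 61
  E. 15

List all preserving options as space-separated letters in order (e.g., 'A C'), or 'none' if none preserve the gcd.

Answer: B E

Derivation:
Old gcd = 3; gcd of others (without N[2]) = 12
New gcd for candidate v: gcd(12, v). Preserves old gcd iff gcd(12, v) = 3.
  Option A: v=18, gcd(12,18)=6 -> changes
  Option B: v=63, gcd(12,63)=3 -> preserves
  Option C: v=30, gcd(12,30)=6 -> changes
  Option D: v=61, gcd(12,61)=1 -> changes
  Option E: v=15, gcd(12,15)=3 -> preserves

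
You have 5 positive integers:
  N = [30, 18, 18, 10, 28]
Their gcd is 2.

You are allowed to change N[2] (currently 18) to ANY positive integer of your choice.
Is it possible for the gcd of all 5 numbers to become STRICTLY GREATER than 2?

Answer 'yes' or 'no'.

Current gcd = 2
gcd of all OTHER numbers (without N[2]=18): gcd([30, 18, 10, 28]) = 2
The new gcd after any change is gcd(2, new_value).
This can be at most 2.
Since 2 = old gcd 2, the gcd can only stay the same or decrease.

Answer: no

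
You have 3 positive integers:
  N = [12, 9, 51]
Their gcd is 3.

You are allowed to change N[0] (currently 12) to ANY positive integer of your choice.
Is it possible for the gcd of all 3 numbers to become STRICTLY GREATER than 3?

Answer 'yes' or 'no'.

Answer: no

Derivation:
Current gcd = 3
gcd of all OTHER numbers (without N[0]=12): gcd([9, 51]) = 3
The new gcd after any change is gcd(3, new_value).
This can be at most 3.
Since 3 = old gcd 3, the gcd can only stay the same or decrease.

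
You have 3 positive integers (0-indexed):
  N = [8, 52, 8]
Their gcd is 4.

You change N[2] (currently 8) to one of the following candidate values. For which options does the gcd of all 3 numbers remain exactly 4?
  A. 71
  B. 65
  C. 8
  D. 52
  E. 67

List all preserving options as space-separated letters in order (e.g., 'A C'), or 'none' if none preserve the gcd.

Old gcd = 4; gcd of others (without N[2]) = 4
New gcd for candidate v: gcd(4, v). Preserves old gcd iff gcd(4, v) = 4.
  Option A: v=71, gcd(4,71)=1 -> changes
  Option B: v=65, gcd(4,65)=1 -> changes
  Option C: v=8, gcd(4,8)=4 -> preserves
  Option D: v=52, gcd(4,52)=4 -> preserves
  Option E: v=67, gcd(4,67)=1 -> changes

Answer: C D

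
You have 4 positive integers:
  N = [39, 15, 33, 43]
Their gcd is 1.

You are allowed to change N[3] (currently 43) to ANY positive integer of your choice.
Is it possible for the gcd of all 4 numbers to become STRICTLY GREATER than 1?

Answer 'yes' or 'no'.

Answer: yes

Derivation:
Current gcd = 1
gcd of all OTHER numbers (without N[3]=43): gcd([39, 15, 33]) = 3
The new gcd after any change is gcd(3, new_value).
This can be at most 3.
Since 3 > old gcd 1, the gcd CAN increase (e.g., set N[3] = 3).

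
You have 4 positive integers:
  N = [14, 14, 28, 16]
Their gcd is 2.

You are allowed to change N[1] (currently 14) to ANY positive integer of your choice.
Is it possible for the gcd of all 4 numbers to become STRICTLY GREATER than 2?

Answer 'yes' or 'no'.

Answer: no

Derivation:
Current gcd = 2
gcd of all OTHER numbers (without N[1]=14): gcd([14, 28, 16]) = 2
The new gcd after any change is gcd(2, new_value).
This can be at most 2.
Since 2 = old gcd 2, the gcd can only stay the same or decrease.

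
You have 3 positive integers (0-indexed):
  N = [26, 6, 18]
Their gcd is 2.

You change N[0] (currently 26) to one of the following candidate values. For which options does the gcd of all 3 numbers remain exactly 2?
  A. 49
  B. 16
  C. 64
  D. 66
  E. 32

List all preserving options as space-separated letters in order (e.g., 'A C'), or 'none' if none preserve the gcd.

Old gcd = 2; gcd of others (without N[0]) = 6
New gcd for candidate v: gcd(6, v). Preserves old gcd iff gcd(6, v) = 2.
  Option A: v=49, gcd(6,49)=1 -> changes
  Option B: v=16, gcd(6,16)=2 -> preserves
  Option C: v=64, gcd(6,64)=2 -> preserves
  Option D: v=66, gcd(6,66)=6 -> changes
  Option E: v=32, gcd(6,32)=2 -> preserves

Answer: B C E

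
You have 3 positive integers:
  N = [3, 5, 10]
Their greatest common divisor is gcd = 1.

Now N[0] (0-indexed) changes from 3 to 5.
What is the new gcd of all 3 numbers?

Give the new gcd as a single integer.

Numbers: [3, 5, 10], gcd = 1
Change: index 0, 3 -> 5
gcd of the OTHER numbers (without index 0): gcd([5, 10]) = 5
New gcd = gcd(g_others, new_val) = gcd(5, 5) = 5

Answer: 5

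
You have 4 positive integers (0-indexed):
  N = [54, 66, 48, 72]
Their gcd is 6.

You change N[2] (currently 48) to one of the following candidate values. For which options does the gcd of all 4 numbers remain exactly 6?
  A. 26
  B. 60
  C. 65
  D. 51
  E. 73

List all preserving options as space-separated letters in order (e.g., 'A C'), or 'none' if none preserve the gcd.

Answer: B

Derivation:
Old gcd = 6; gcd of others (without N[2]) = 6
New gcd for candidate v: gcd(6, v). Preserves old gcd iff gcd(6, v) = 6.
  Option A: v=26, gcd(6,26)=2 -> changes
  Option B: v=60, gcd(6,60)=6 -> preserves
  Option C: v=65, gcd(6,65)=1 -> changes
  Option D: v=51, gcd(6,51)=3 -> changes
  Option E: v=73, gcd(6,73)=1 -> changes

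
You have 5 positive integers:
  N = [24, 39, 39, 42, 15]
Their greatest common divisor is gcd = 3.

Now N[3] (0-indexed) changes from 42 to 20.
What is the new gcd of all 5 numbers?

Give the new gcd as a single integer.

Numbers: [24, 39, 39, 42, 15], gcd = 3
Change: index 3, 42 -> 20
gcd of the OTHER numbers (without index 3): gcd([24, 39, 39, 15]) = 3
New gcd = gcd(g_others, new_val) = gcd(3, 20) = 1

Answer: 1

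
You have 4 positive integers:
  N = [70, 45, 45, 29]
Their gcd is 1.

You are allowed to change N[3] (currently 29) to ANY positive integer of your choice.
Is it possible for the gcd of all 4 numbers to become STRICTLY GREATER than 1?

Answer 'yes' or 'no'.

Answer: yes

Derivation:
Current gcd = 1
gcd of all OTHER numbers (without N[3]=29): gcd([70, 45, 45]) = 5
The new gcd after any change is gcd(5, new_value).
This can be at most 5.
Since 5 > old gcd 1, the gcd CAN increase (e.g., set N[3] = 5).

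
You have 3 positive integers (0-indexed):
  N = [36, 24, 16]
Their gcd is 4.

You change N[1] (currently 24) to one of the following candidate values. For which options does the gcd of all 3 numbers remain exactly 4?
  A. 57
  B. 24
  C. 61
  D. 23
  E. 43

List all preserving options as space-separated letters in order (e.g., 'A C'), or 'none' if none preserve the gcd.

Old gcd = 4; gcd of others (without N[1]) = 4
New gcd for candidate v: gcd(4, v). Preserves old gcd iff gcd(4, v) = 4.
  Option A: v=57, gcd(4,57)=1 -> changes
  Option B: v=24, gcd(4,24)=4 -> preserves
  Option C: v=61, gcd(4,61)=1 -> changes
  Option D: v=23, gcd(4,23)=1 -> changes
  Option E: v=43, gcd(4,43)=1 -> changes

Answer: B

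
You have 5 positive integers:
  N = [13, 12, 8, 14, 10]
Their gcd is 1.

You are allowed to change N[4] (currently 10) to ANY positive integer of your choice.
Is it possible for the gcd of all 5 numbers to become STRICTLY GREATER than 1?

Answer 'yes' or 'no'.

Current gcd = 1
gcd of all OTHER numbers (without N[4]=10): gcd([13, 12, 8, 14]) = 1
The new gcd after any change is gcd(1, new_value).
This can be at most 1.
Since 1 = old gcd 1, the gcd can only stay the same or decrease.

Answer: no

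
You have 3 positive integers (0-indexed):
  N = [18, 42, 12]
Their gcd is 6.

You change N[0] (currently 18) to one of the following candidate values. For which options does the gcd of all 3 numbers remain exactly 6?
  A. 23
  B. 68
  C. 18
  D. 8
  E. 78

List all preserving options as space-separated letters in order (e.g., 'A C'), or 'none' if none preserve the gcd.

Old gcd = 6; gcd of others (without N[0]) = 6
New gcd for candidate v: gcd(6, v). Preserves old gcd iff gcd(6, v) = 6.
  Option A: v=23, gcd(6,23)=1 -> changes
  Option B: v=68, gcd(6,68)=2 -> changes
  Option C: v=18, gcd(6,18)=6 -> preserves
  Option D: v=8, gcd(6,8)=2 -> changes
  Option E: v=78, gcd(6,78)=6 -> preserves

Answer: C E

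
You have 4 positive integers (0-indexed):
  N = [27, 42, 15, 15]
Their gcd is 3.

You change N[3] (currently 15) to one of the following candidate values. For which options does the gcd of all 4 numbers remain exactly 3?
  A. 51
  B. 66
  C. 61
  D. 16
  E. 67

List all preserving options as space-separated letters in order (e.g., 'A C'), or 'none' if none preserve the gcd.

Old gcd = 3; gcd of others (without N[3]) = 3
New gcd for candidate v: gcd(3, v). Preserves old gcd iff gcd(3, v) = 3.
  Option A: v=51, gcd(3,51)=3 -> preserves
  Option B: v=66, gcd(3,66)=3 -> preserves
  Option C: v=61, gcd(3,61)=1 -> changes
  Option D: v=16, gcd(3,16)=1 -> changes
  Option E: v=67, gcd(3,67)=1 -> changes

Answer: A B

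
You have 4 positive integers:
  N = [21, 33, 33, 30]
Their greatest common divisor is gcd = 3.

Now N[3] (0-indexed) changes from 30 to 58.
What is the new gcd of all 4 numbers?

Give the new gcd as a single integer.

Answer: 1

Derivation:
Numbers: [21, 33, 33, 30], gcd = 3
Change: index 3, 30 -> 58
gcd of the OTHER numbers (without index 3): gcd([21, 33, 33]) = 3
New gcd = gcd(g_others, new_val) = gcd(3, 58) = 1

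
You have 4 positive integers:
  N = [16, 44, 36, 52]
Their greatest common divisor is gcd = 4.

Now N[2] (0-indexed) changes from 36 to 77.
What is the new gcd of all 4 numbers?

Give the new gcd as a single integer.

Answer: 1

Derivation:
Numbers: [16, 44, 36, 52], gcd = 4
Change: index 2, 36 -> 77
gcd of the OTHER numbers (without index 2): gcd([16, 44, 52]) = 4
New gcd = gcd(g_others, new_val) = gcd(4, 77) = 1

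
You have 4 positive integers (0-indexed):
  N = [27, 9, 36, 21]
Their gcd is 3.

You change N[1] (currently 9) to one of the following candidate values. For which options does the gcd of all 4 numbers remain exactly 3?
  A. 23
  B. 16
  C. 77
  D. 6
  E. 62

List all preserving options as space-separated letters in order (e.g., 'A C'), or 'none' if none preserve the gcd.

Old gcd = 3; gcd of others (without N[1]) = 3
New gcd for candidate v: gcd(3, v). Preserves old gcd iff gcd(3, v) = 3.
  Option A: v=23, gcd(3,23)=1 -> changes
  Option B: v=16, gcd(3,16)=1 -> changes
  Option C: v=77, gcd(3,77)=1 -> changes
  Option D: v=6, gcd(3,6)=3 -> preserves
  Option E: v=62, gcd(3,62)=1 -> changes

Answer: D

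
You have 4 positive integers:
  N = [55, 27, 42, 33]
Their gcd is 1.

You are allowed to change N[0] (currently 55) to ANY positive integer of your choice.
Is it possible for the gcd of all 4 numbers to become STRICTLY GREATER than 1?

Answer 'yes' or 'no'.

Answer: yes

Derivation:
Current gcd = 1
gcd of all OTHER numbers (without N[0]=55): gcd([27, 42, 33]) = 3
The new gcd after any change is gcd(3, new_value).
This can be at most 3.
Since 3 > old gcd 1, the gcd CAN increase (e.g., set N[0] = 3).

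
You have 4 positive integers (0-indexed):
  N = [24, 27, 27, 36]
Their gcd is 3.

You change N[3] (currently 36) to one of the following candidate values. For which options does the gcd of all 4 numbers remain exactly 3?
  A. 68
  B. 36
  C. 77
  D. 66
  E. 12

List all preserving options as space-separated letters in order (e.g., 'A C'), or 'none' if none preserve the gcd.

Old gcd = 3; gcd of others (without N[3]) = 3
New gcd for candidate v: gcd(3, v). Preserves old gcd iff gcd(3, v) = 3.
  Option A: v=68, gcd(3,68)=1 -> changes
  Option B: v=36, gcd(3,36)=3 -> preserves
  Option C: v=77, gcd(3,77)=1 -> changes
  Option D: v=66, gcd(3,66)=3 -> preserves
  Option E: v=12, gcd(3,12)=3 -> preserves

Answer: B D E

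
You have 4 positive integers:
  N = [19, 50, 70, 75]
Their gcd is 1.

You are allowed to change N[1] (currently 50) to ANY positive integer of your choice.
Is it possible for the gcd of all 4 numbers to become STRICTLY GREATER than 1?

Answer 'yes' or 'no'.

Answer: no

Derivation:
Current gcd = 1
gcd of all OTHER numbers (without N[1]=50): gcd([19, 70, 75]) = 1
The new gcd after any change is gcd(1, new_value).
This can be at most 1.
Since 1 = old gcd 1, the gcd can only stay the same or decrease.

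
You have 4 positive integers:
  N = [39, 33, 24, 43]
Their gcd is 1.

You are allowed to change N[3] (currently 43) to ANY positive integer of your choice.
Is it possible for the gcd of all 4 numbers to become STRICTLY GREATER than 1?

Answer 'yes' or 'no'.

Answer: yes

Derivation:
Current gcd = 1
gcd of all OTHER numbers (without N[3]=43): gcd([39, 33, 24]) = 3
The new gcd after any change is gcd(3, new_value).
This can be at most 3.
Since 3 > old gcd 1, the gcd CAN increase (e.g., set N[3] = 3).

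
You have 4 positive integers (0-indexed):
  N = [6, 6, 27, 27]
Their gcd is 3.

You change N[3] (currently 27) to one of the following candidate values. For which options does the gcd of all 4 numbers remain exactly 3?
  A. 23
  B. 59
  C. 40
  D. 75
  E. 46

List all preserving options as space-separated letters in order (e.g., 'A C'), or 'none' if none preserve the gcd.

Old gcd = 3; gcd of others (without N[3]) = 3
New gcd for candidate v: gcd(3, v). Preserves old gcd iff gcd(3, v) = 3.
  Option A: v=23, gcd(3,23)=1 -> changes
  Option B: v=59, gcd(3,59)=1 -> changes
  Option C: v=40, gcd(3,40)=1 -> changes
  Option D: v=75, gcd(3,75)=3 -> preserves
  Option E: v=46, gcd(3,46)=1 -> changes

Answer: D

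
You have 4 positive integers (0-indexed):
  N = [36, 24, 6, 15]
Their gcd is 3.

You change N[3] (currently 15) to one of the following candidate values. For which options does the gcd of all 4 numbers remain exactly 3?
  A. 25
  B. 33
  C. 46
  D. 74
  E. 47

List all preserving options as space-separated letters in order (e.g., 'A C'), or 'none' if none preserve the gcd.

Old gcd = 3; gcd of others (without N[3]) = 6
New gcd for candidate v: gcd(6, v). Preserves old gcd iff gcd(6, v) = 3.
  Option A: v=25, gcd(6,25)=1 -> changes
  Option B: v=33, gcd(6,33)=3 -> preserves
  Option C: v=46, gcd(6,46)=2 -> changes
  Option D: v=74, gcd(6,74)=2 -> changes
  Option E: v=47, gcd(6,47)=1 -> changes

Answer: B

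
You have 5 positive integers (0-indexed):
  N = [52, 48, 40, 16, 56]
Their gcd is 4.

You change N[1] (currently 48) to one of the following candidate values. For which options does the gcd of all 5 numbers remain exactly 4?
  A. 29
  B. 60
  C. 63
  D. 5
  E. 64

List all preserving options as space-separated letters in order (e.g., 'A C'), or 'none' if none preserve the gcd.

Old gcd = 4; gcd of others (without N[1]) = 4
New gcd for candidate v: gcd(4, v). Preserves old gcd iff gcd(4, v) = 4.
  Option A: v=29, gcd(4,29)=1 -> changes
  Option B: v=60, gcd(4,60)=4 -> preserves
  Option C: v=63, gcd(4,63)=1 -> changes
  Option D: v=5, gcd(4,5)=1 -> changes
  Option E: v=64, gcd(4,64)=4 -> preserves

Answer: B E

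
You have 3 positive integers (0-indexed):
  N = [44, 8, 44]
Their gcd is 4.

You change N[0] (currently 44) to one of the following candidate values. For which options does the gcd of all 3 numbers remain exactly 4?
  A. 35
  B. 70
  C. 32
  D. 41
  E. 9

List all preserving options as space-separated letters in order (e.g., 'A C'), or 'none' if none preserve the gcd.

Old gcd = 4; gcd of others (without N[0]) = 4
New gcd for candidate v: gcd(4, v). Preserves old gcd iff gcd(4, v) = 4.
  Option A: v=35, gcd(4,35)=1 -> changes
  Option B: v=70, gcd(4,70)=2 -> changes
  Option C: v=32, gcd(4,32)=4 -> preserves
  Option D: v=41, gcd(4,41)=1 -> changes
  Option E: v=9, gcd(4,9)=1 -> changes

Answer: C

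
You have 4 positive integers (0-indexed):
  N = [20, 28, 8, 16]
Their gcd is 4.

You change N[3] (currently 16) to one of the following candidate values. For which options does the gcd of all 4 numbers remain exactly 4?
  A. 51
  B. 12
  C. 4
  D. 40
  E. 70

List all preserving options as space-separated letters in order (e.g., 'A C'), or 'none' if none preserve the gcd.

Old gcd = 4; gcd of others (without N[3]) = 4
New gcd for candidate v: gcd(4, v). Preserves old gcd iff gcd(4, v) = 4.
  Option A: v=51, gcd(4,51)=1 -> changes
  Option B: v=12, gcd(4,12)=4 -> preserves
  Option C: v=4, gcd(4,4)=4 -> preserves
  Option D: v=40, gcd(4,40)=4 -> preserves
  Option E: v=70, gcd(4,70)=2 -> changes

Answer: B C D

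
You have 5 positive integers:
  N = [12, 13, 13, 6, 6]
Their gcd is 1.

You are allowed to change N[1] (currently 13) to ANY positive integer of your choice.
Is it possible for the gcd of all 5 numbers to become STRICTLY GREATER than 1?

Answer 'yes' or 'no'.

Current gcd = 1
gcd of all OTHER numbers (without N[1]=13): gcd([12, 13, 6, 6]) = 1
The new gcd after any change is gcd(1, new_value).
This can be at most 1.
Since 1 = old gcd 1, the gcd can only stay the same or decrease.

Answer: no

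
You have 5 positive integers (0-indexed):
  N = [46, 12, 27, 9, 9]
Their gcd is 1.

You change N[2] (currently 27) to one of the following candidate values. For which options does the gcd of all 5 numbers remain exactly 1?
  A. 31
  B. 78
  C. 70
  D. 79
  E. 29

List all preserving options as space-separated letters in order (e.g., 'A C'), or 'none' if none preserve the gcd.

Answer: A B C D E

Derivation:
Old gcd = 1; gcd of others (without N[2]) = 1
New gcd for candidate v: gcd(1, v). Preserves old gcd iff gcd(1, v) = 1.
  Option A: v=31, gcd(1,31)=1 -> preserves
  Option B: v=78, gcd(1,78)=1 -> preserves
  Option C: v=70, gcd(1,70)=1 -> preserves
  Option D: v=79, gcd(1,79)=1 -> preserves
  Option E: v=29, gcd(1,29)=1 -> preserves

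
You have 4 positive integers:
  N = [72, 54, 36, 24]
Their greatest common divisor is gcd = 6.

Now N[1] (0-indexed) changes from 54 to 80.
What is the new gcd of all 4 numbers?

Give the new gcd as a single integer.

Answer: 4

Derivation:
Numbers: [72, 54, 36, 24], gcd = 6
Change: index 1, 54 -> 80
gcd of the OTHER numbers (without index 1): gcd([72, 36, 24]) = 12
New gcd = gcd(g_others, new_val) = gcd(12, 80) = 4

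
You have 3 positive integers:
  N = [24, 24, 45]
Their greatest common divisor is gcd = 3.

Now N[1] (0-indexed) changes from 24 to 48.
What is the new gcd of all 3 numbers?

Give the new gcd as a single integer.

Numbers: [24, 24, 45], gcd = 3
Change: index 1, 24 -> 48
gcd of the OTHER numbers (without index 1): gcd([24, 45]) = 3
New gcd = gcd(g_others, new_val) = gcd(3, 48) = 3

Answer: 3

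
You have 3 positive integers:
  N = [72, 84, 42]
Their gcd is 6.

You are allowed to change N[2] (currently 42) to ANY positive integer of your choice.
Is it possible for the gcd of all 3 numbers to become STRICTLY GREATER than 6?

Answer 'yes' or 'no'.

Current gcd = 6
gcd of all OTHER numbers (without N[2]=42): gcd([72, 84]) = 12
The new gcd after any change is gcd(12, new_value).
This can be at most 12.
Since 12 > old gcd 6, the gcd CAN increase (e.g., set N[2] = 12).

Answer: yes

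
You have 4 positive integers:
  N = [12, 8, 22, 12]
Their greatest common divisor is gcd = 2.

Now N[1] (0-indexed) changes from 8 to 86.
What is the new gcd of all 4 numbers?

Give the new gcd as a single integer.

Numbers: [12, 8, 22, 12], gcd = 2
Change: index 1, 8 -> 86
gcd of the OTHER numbers (without index 1): gcd([12, 22, 12]) = 2
New gcd = gcd(g_others, new_val) = gcd(2, 86) = 2

Answer: 2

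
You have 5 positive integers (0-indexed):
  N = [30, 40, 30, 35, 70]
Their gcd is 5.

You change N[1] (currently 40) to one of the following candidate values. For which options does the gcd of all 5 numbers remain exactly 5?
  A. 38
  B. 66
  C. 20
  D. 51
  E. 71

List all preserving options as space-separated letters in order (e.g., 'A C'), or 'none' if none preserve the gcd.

Old gcd = 5; gcd of others (without N[1]) = 5
New gcd for candidate v: gcd(5, v). Preserves old gcd iff gcd(5, v) = 5.
  Option A: v=38, gcd(5,38)=1 -> changes
  Option B: v=66, gcd(5,66)=1 -> changes
  Option C: v=20, gcd(5,20)=5 -> preserves
  Option D: v=51, gcd(5,51)=1 -> changes
  Option E: v=71, gcd(5,71)=1 -> changes

Answer: C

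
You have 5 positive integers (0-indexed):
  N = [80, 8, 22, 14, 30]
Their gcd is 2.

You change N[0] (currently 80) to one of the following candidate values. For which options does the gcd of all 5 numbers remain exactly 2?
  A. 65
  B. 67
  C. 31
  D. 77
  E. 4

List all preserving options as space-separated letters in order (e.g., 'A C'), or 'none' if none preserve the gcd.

Answer: E

Derivation:
Old gcd = 2; gcd of others (without N[0]) = 2
New gcd for candidate v: gcd(2, v). Preserves old gcd iff gcd(2, v) = 2.
  Option A: v=65, gcd(2,65)=1 -> changes
  Option B: v=67, gcd(2,67)=1 -> changes
  Option C: v=31, gcd(2,31)=1 -> changes
  Option D: v=77, gcd(2,77)=1 -> changes
  Option E: v=4, gcd(2,4)=2 -> preserves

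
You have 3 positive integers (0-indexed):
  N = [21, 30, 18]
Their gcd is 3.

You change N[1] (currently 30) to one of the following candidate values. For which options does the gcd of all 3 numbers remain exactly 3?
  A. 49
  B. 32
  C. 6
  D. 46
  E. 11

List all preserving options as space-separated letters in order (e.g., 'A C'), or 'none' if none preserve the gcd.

Old gcd = 3; gcd of others (without N[1]) = 3
New gcd for candidate v: gcd(3, v). Preserves old gcd iff gcd(3, v) = 3.
  Option A: v=49, gcd(3,49)=1 -> changes
  Option B: v=32, gcd(3,32)=1 -> changes
  Option C: v=6, gcd(3,6)=3 -> preserves
  Option D: v=46, gcd(3,46)=1 -> changes
  Option E: v=11, gcd(3,11)=1 -> changes

Answer: C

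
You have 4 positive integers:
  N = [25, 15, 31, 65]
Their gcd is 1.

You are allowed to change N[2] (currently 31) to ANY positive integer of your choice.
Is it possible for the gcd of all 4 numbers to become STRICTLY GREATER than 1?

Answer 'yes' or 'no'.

Answer: yes

Derivation:
Current gcd = 1
gcd of all OTHER numbers (without N[2]=31): gcd([25, 15, 65]) = 5
The new gcd after any change is gcd(5, new_value).
This can be at most 5.
Since 5 > old gcd 1, the gcd CAN increase (e.g., set N[2] = 5).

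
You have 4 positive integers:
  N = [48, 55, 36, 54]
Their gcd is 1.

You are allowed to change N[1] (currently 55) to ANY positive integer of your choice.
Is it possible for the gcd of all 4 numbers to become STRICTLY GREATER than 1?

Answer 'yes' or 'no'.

Current gcd = 1
gcd of all OTHER numbers (without N[1]=55): gcd([48, 36, 54]) = 6
The new gcd after any change is gcd(6, new_value).
This can be at most 6.
Since 6 > old gcd 1, the gcd CAN increase (e.g., set N[1] = 6).

Answer: yes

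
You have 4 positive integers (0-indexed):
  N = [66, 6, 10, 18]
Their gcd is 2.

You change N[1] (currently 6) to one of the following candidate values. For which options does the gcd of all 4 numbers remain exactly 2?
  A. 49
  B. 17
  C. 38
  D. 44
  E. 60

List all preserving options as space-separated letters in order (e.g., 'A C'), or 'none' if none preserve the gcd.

Answer: C D E

Derivation:
Old gcd = 2; gcd of others (without N[1]) = 2
New gcd for candidate v: gcd(2, v). Preserves old gcd iff gcd(2, v) = 2.
  Option A: v=49, gcd(2,49)=1 -> changes
  Option B: v=17, gcd(2,17)=1 -> changes
  Option C: v=38, gcd(2,38)=2 -> preserves
  Option D: v=44, gcd(2,44)=2 -> preserves
  Option E: v=60, gcd(2,60)=2 -> preserves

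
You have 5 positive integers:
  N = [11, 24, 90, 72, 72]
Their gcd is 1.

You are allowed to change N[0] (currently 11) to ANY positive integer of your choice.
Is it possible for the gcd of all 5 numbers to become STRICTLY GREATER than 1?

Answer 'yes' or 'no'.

Current gcd = 1
gcd of all OTHER numbers (without N[0]=11): gcd([24, 90, 72, 72]) = 6
The new gcd after any change is gcd(6, new_value).
This can be at most 6.
Since 6 > old gcd 1, the gcd CAN increase (e.g., set N[0] = 6).

Answer: yes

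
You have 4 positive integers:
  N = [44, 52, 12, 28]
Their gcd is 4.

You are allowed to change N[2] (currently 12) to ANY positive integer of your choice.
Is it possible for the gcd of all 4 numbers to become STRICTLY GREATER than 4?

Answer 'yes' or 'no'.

Answer: no

Derivation:
Current gcd = 4
gcd of all OTHER numbers (without N[2]=12): gcd([44, 52, 28]) = 4
The new gcd after any change is gcd(4, new_value).
This can be at most 4.
Since 4 = old gcd 4, the gcd can only stay the same or decrease.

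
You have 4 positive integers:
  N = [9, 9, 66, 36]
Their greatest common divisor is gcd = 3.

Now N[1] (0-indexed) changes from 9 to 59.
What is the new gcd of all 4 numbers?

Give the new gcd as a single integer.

Answer: 1

Derivation:
Numbers: [9, 9, 66, 36], gcd = 3
Change: index 1, 9 -> 59
gcd of the OTHER numbers (without index 1): gcd([9, 66, 36]) = 3
New gcd = gcd(g_others, new_val) = gcd(3, 59) = 1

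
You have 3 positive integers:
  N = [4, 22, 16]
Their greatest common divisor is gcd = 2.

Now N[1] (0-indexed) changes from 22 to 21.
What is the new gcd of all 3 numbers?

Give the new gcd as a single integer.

Answer: 1

Derivation:
Numbers: [4, 22, 16], gcd = 2
Change: index 1, 22 -> 21
gcd of the OTHER numbers (without index 1): gcd([4, 16]) = 4
New gcd = gcd(g_others, new_val) = gcd(4, 21) = 1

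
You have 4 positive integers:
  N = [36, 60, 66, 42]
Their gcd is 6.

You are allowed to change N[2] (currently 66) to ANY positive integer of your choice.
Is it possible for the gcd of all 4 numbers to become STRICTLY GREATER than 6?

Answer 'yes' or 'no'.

Answer: no

Derivation:
Current gcd = 6
gcd of all OTHER numbers (without N[2]=66): gcd([36, 60, 42]) = 6
The new gcd after any change is gcd(6, new_value).
This can be at most 6.
Since 6 = old gcd 6, the gcd can only stay the same or decrease.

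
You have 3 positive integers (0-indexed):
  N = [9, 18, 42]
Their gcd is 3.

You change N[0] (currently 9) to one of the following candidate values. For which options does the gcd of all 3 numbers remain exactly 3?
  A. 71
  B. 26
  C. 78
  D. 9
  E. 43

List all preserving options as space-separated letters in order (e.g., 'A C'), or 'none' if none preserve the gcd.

Answer: D

Derivation:
Old gcd = 3; gcd of others (without N[0]) = 6
New gcd for candidate v: gcd(6, v). Preserves old gcd iff gcd(6, v) = 3.
  Option A: v=71, gcd(6,71)=1 -> changes
  Option B: v=26, gcd(6,26)=2 -> changes
  Option C: v=78, gcd(6,78)=6 -> changes
  Option D: v=9, gcd(6,9)=3 -> preserves
  Option E: v=43, gcd(6,43)=1 -> changes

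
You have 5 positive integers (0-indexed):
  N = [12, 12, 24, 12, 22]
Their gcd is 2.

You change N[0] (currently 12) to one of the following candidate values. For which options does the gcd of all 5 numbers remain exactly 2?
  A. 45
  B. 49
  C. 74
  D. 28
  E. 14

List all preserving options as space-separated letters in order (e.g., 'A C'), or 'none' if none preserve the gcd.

Old gcd = 2; gcd of others (without N[0]) = 2
New gcd for candidate v: gcd(2, v). Preserves old gcd iff gcd(2, v) = 2.
  Option A: v=45, gcd(2,45)=1 -> changes
  Option B: v=49, gcd(2,49)=1 -> changes
  Option C: v=74, gcd(2,74)=2 -> preserves
  Option D: v=28, gcd(2,28)=2 -> preserves
  Option E: v=14, gcd(2,14)=2 -> preserves

Answer: C D E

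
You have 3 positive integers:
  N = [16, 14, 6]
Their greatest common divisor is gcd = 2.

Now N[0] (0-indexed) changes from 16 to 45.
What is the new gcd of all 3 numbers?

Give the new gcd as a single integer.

Numbers: [16, 14, 6], gcd = 2
Change: index 0, 16 -> 45
gcd of the OTHER numbers (without index 0): gcd([14, 6]) = 2
New gcd = gcd(g_others, new_val) = gcd(2, 45) = 1

Answer: 1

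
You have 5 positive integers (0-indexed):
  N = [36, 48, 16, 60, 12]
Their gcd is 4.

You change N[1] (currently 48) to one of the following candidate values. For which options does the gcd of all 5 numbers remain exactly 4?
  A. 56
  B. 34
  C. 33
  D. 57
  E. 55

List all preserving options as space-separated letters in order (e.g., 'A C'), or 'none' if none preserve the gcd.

Answer: A

Derivation:
Old gcd = 4; gcd of others (without N[1]) = 4
New gcd for candidate v: gcd(4, v). Preserves old gcd iff gcd(4, v) = 4.
  Option A: v=56, gcd(4,56)=4 -> preserves
  Option B: v=34, gcd(4,34)=2 -> changes
  Option C: v=33, gcd(4,33)=1 -> changes
  Option D: v=57, gcd(4,57)=1 -> changes
  Option E: v=55, gcd(4,55)=1 -> changes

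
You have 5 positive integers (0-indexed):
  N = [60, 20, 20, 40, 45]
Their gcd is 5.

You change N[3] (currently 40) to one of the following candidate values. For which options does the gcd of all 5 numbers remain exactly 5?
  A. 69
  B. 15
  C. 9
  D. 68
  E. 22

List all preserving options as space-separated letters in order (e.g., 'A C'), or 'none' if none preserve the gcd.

Old gcd = 5; gcd of others (without N[3]) = 5
New gcd for candidate v: gcd(5, v). Preserves old gcd iff gcd(5, v) = 5.
  Option A: v=69, gcd(5,69)=1 -> changes
  Option B: v=15, gcd(5,15)=5 -> preserves
  Option C: v=9, gcd(5,9)=1 -> changes
  Option D: v=68, gcd(5,68)=1 -> changes
  Option E: v=22, gcd(5,22)=1 -> changes

Answer: B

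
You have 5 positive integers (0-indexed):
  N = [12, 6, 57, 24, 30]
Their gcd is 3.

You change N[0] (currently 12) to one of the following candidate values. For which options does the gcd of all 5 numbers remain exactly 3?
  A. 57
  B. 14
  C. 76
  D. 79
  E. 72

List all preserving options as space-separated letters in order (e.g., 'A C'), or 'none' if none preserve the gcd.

Old gcd = 3; gcd of others (without N[0]) = 3
New gcd for candidate v: gcd(3, v). Preserves old gcd iff gcd(3, v) = 3.
  Option A: v=57, gcd(3,57)=3 -> preserves
  Option B: v=14, gcd(3,14)=1 -> changes
  Option C: v=76, gcd(3,76)=1 -> changes
  Option D: v=79, gcd(3,79)=1 -> changes
  Option E: v=72, gcd(3,72)=3 -> preserves

Answer: A E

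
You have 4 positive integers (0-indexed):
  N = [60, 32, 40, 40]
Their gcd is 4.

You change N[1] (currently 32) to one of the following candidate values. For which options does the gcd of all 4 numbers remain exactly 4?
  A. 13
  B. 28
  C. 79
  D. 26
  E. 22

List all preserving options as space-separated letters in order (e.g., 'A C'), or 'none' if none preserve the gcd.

Answer: B

Derivation:
Old gcd = 4; gcd of others (without N[1]) = 20
New gcd for candidate v: gcd(20, v). Preserves old gcd iff gcd(20, v) = 4.
  Option A: v=13, gcd(20,13)=1 -> changes
  Option B: v=28, gcd(20,28)=4 -> preserves
  Option C: v=79, gcd(20,79)=1 -> changes
  Option D: v=26, gcd(20,26)=2 -> changes
  Option E: v=22, gcd(20,22)=2 -> changes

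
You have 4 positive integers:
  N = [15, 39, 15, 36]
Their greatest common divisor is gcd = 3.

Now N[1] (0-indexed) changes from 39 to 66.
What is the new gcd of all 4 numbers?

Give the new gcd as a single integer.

Answer: 3

Derivation:
Numbers: [15, 39, 15, 36], gcd = 3
Change: index 1, 39 -> 66
gcd of the OTHER numbers (without index 1): gcd([15, 15, 36]) = 3
New gcd = gcd(g_others, new_val) = gcd(3, 66) = 3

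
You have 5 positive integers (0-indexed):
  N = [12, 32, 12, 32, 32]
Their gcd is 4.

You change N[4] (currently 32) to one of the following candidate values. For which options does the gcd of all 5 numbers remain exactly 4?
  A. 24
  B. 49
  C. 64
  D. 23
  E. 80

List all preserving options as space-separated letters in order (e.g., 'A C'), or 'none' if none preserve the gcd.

Old gcd = 4; gcd of others (without N[4]) = 4
New gcd for candidate v: gcd(4, v). Preserves old gcd iff gcd(4, v) = 4.
  Option A: v=24, gcd(4,24)=4 -> preserves
  Option B: v=49, gcd(4,49)=1 -> changes
  Option C: v=64, gcd(4,64)=4 -> preserves
  Option D: v=23, gcd(4,23)=1 -> changes
  Option E: v=80, gcd(4,80)=4 -> preserves

Answer: A C E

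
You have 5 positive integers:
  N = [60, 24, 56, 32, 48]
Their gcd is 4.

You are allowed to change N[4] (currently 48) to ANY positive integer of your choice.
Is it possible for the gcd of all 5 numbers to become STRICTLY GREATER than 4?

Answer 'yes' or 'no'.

Current gcd = 4
gcd of all OTHER numbers (without N[4]=48): gcd([60, 24, 56, 32]) = 4
The new gcd after any change is gcd(4, new_value).
This can be at most 4.
Since 4 = old gcd 4, the gcd can only stay the same or decrease.

Answer: no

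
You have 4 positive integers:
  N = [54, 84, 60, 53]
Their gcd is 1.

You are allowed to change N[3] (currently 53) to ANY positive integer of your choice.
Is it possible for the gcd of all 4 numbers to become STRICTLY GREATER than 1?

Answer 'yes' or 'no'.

Current gcd = 1
gcd of all OTHER numbers (without N[3]=53): gcd([54, 84, 60]) = 6
The new gcd after any change is gcd(6, new_value).
This can be at most 6.
Since 6 > old gcd 1, the gcd CAN increase (e.g., set N[3] = 6).

Answer: yes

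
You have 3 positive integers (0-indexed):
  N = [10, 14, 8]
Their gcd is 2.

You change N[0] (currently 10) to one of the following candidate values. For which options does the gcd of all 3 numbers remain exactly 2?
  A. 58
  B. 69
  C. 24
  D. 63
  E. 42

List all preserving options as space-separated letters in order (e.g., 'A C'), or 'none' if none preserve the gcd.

Old gcd = 2; gcd of others (without N[0]) = 2
New gcd for candidate v: gcd(2, v). Preserves old gcd iff gcd(2, v) = 2.
  Option A: v=58, gcd(2,58)=2 -> preserves
  Option B: v=69, gcd(2,69)=1 -> changes
  Option C: v=24, gcd(2,24)=2 -> preserves
  Option D: v=63, gcd(2,63)=1 -> changes
  Option E: v=42, gcd(2,42)=2 -> preserves

Answer: A C E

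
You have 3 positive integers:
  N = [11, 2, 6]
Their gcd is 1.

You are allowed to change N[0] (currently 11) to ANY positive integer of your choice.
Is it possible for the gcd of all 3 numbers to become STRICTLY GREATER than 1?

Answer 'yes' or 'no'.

Current gcd = 1
gcd of all OTHER numbers (without N[0]=11): gcd([2, 6]) = 2
The new gcd after any change is gcd(2, new_value).
This can be at most 2.
Since 2 > old gcd 1, the gcd CAN increase (e.g., set N[0] = 2).

Answer: yes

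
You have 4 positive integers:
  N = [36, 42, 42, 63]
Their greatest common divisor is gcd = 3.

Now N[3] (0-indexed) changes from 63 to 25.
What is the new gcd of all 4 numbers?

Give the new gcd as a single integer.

Numbers: [36, 42, 42, 63], gcd = 3
Change: index 3, 63 -> 25
gcd of the OTHER numbers (without index 3): gcd([36, 42, 42]) = 6
New gcd = gcd(g_others, new_val) = gcd(6, 25) = 1

Answer: 1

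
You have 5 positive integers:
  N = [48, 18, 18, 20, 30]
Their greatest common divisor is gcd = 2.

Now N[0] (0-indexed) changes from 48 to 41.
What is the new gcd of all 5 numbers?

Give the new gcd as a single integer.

Answer: 1

Derivation:
Numbers: [48, 18, 18, 20, 30], gcd = 2
Change: index 0, 48 -> 41
gcd of the OTHER numbers (without index 0): gcd([18, 18, 20, 30]) = 2
New gcd = gcd(g_others, new_val) = gcd(2, 41) = 1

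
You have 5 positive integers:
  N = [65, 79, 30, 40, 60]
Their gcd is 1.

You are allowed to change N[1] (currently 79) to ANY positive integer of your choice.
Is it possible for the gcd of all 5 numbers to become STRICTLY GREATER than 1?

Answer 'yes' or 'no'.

Answer: yes

Derivation:
Current gcd = 1
gcd of all OTHER numbers (without N[1]=79): gcd([65, 30, 40, 60]) = 5
The new gcd after any change is gcd(5, new_value).
This can be at most 5.
Since 5 > old gcd 1, the gcd CAN increase (e.g., set N[1] = 5).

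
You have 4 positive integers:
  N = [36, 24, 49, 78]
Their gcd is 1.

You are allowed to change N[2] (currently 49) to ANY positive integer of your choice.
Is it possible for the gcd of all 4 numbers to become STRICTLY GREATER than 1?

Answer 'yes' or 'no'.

Current gcd = 1
gcd of all OTHER numbers (without N[2]=49): gcd([36, 24, 78]) = 6
The new gcd after any change is gcd(6, new_value).
This can be at most 6.
Since 6 > old gcd 1, the gcd CAN increase (e.g., set N[2] = 6).

Answer: yes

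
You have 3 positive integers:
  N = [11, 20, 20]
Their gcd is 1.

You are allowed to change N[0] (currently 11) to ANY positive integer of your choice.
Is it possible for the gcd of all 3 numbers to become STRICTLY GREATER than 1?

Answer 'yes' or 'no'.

Current gcd = 1
gcd of all OTHER numbers (without N[0]=11): gcd([20, 20]) = 20
The new gcd after any change is gcd(20, new_value).
This can be at most 20.
Since 20 > old gcd 1, the gcd CAN increase (e.g., set N[0] = 20).

Answer: yes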